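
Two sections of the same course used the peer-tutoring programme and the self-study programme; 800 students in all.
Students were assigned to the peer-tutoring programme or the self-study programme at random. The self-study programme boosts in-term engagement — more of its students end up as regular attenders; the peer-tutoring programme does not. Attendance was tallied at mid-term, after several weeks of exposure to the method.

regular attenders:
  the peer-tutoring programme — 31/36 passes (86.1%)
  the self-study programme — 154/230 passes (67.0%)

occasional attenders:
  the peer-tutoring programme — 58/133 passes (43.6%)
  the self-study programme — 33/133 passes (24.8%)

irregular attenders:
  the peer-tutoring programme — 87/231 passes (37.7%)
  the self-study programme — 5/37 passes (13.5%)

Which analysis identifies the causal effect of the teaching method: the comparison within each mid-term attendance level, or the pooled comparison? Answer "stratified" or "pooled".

pooled

Mid-term attendance is recorded after the teaching method and is itself shifted by it — it sits on the causal path from teaching method to outcome. Conditioning on a mediator would strip out part of the effect we want; the pooled comparison gives the total causal effect.
Pooled: the peer-tutoring programme 44.0% vs the self-study programme 48.0%; the self-study programme is higher overall.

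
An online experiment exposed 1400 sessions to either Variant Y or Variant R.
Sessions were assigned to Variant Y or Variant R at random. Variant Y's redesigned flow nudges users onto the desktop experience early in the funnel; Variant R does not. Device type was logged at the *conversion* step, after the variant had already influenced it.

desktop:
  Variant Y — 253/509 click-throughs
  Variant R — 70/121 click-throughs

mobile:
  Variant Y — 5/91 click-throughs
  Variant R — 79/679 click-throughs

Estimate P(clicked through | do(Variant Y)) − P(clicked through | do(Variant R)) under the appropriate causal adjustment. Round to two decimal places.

+0.24

Because the variant influences device type, device type is a post-treatment mediator, not a confounder. Stratifying on it would bias the estimate; the causal effect is the crude pooled difference.
The causal difference is the pooled difference: 0.430 − 0.186 = +0.244.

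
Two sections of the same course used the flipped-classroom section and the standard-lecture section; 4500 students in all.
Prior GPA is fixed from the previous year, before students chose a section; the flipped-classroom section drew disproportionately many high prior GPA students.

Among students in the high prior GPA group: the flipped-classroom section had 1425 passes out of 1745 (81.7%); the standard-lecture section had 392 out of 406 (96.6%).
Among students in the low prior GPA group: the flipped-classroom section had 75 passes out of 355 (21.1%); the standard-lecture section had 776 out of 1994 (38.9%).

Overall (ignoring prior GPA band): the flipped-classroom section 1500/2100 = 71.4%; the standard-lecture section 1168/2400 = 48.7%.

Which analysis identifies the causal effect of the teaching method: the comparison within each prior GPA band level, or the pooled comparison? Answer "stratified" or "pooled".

The prior GPA band-specific comparison favours the standard-lecture section throughout, but the pooled figures favour the flipped-classroom section. The question is whether to condition on prior GPA band.
The imbalance in prior GPA band arose from how students were allocated, not from anything the teaching method did; and prior GPA band independently affects the outcome. The pooled gap is confounded — condition on prior GPA band.
Within each level — high prior GPA: 81.7% vs 96.6%; low prior GPA: 21.1% vs 38.9% — the standard-lecture section is higher every time.

stratified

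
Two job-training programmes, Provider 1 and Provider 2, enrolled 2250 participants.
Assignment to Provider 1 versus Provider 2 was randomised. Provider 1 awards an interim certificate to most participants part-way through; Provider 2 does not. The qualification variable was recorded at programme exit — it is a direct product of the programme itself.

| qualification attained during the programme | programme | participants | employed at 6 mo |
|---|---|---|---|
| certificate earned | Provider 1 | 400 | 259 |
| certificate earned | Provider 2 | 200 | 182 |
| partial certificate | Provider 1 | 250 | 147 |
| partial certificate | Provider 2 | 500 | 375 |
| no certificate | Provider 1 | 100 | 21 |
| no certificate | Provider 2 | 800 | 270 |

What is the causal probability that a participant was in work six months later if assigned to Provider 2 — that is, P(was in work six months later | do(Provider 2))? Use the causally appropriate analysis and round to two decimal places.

The qualification attained during the programme-specific comparison favours Provider 2 throughout, but the pooled figures favour Provider 1. The question is whether to condition on qualification attained during the programme.
The distribution of qualification attained during the programme is itself part of what the programme does — it is an intermediate outcome. Holding it fixed would remove that part of the effect; the total effect is the pooled difference.
So P(outcome | do(Provider 2)) is just the pooled rate for Provider 2: 827/1500 = 0.551.

0.55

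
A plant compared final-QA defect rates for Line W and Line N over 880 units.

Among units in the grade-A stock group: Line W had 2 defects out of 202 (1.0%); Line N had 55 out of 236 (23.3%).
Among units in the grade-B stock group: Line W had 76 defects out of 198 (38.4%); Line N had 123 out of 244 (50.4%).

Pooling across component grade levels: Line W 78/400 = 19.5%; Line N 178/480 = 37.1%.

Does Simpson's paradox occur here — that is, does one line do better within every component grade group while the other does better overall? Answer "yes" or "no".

no

Within each component grade level (grade-A stock 1.0% vs 23.3%; grade-B stock 38.4% vs 50.4%), Line W has the lower rate every time. Pooled: 19.5% vs 37.1% — Line W has the lower rate overall. They agree.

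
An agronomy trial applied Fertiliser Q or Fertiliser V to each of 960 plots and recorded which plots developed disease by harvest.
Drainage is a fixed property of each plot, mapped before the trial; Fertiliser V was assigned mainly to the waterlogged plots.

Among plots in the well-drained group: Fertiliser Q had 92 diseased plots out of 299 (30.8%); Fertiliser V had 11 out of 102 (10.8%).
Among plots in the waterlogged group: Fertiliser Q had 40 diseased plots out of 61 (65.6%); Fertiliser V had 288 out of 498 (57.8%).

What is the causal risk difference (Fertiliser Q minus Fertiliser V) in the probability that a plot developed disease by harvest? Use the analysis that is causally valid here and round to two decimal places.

Fertiliser V is lower inside every field drainage stratum but Fertiliser Q is lower in aggregate. Whether to stratify depends on how field drainage relates to the fertiliser.
Field drainage is set before the fertiliser has any effect — it is not caused by the fertiliser — and it independently drives the outcome. That makes it a confounder, so the causal comparison is within field drainage levels.
Adjusting over the population distribution of field drainage: 0.418·(0.308−0.108) + 0.582·(0.656−0.578) = +0.129.

+0.13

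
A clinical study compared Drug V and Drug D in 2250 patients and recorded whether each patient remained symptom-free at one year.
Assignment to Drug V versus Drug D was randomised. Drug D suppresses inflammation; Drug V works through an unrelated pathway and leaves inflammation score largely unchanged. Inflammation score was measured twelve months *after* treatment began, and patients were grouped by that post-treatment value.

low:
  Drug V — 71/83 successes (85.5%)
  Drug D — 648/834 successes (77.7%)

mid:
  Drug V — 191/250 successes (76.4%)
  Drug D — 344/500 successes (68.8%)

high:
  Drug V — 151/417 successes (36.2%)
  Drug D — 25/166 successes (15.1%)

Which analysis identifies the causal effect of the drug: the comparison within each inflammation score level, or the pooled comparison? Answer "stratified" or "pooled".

The distribution of inflammation score is itself part of what the drug does — it is an intermediate outcome. Holding it fixed would remove that part of the effect; the total effect is the pooled difference.
Pooled: Drug V 55.1% vs Drug D 67.8%; Drug D is higher overall.

pooled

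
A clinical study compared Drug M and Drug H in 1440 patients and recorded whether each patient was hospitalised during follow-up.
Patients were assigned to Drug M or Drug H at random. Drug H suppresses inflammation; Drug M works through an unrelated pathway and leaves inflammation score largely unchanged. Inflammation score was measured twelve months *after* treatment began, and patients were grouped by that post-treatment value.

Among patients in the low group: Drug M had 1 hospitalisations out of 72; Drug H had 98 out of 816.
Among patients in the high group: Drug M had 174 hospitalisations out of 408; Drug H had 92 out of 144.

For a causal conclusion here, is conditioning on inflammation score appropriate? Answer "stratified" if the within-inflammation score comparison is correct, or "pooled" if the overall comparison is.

pooled

Inflammation score is downstream of the drug. One should not condition on a consequence of treatment, so the overall rates are the right comparison.
Pooled: Drug M 36.5% vs Drug H 19.8%; Drug H is lower overall.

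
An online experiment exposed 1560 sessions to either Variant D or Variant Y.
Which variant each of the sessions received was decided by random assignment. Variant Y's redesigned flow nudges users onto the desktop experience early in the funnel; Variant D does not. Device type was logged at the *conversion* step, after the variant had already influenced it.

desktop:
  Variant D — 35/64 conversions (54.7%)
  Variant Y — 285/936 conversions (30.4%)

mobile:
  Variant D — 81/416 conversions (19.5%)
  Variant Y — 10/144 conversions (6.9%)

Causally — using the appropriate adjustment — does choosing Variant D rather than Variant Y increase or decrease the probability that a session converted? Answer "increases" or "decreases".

Device type lies on the pathway variant → device type → outcome, so adjusting for it blocks the indirect effect. For the total causal effect of variant, use the unadjusted pooled rates.
Pooled: Variant D 24.2% vs Variant Y 27.3%; Variant Y is higher overall.

decreases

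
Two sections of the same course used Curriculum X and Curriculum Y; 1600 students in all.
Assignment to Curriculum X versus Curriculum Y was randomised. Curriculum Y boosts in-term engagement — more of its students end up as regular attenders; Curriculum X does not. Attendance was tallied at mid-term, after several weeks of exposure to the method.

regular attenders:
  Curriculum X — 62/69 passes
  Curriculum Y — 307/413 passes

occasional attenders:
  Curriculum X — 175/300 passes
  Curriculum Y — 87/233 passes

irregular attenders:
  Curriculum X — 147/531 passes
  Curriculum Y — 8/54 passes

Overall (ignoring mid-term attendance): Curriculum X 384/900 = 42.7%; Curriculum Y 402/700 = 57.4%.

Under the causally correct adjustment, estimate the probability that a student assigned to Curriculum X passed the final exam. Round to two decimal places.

0.43

Within every mid-term attendance level Curriculum X has the higher rate, yet pooled Curriculum Y does — Simpson's reversal.
Mid-term attendance is downstream of the teaching method. One should not condition on a consequence of treatment, so the overall rates are the right comparison.
So P(outcome | do(Curriculum X)) is just the pooled rate for Curriculum X: 384/900 = 0.427.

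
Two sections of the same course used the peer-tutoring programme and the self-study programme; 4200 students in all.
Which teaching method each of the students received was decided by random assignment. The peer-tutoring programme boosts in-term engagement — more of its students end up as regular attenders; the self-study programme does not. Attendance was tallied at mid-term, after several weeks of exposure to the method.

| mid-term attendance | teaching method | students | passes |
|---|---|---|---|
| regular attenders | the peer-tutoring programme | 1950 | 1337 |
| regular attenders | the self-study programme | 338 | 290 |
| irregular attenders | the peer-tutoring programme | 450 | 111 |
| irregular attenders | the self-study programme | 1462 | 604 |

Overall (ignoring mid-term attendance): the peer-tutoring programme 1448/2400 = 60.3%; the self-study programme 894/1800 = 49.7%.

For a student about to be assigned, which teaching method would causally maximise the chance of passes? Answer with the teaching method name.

Mid-term attendance here is a post-treatment variable shaped by the teaching method; conditioning on it would introduce bias rather than remove it. The overall comparison is the causal one.
Pooled: the peer-tutoring programme 60.3% vs the self-study programme 49.7%; the peer-tutoring programme is higher overall.

the peer-tutoring programme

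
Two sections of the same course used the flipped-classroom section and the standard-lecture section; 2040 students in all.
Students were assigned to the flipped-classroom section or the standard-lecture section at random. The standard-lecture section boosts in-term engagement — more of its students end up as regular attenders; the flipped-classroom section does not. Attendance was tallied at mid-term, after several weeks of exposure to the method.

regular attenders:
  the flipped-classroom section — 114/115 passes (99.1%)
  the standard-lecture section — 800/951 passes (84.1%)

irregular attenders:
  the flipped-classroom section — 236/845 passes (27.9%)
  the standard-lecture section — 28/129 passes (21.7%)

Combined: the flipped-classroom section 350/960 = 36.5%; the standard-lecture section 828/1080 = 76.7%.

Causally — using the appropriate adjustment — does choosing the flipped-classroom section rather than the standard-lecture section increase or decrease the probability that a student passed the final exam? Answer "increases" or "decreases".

decreases

the flipped-classroom section is higher inside every mid-term attendance stratum but the standard-lecture section is higher in aggregate. Whether to stratify depends on how mid-term attendance relates to the teaching method.
Mid-term attendance is downstream of the teaching method. One should not condition on a consequence of treatment, so the overall rates are the right comparison.
Pooled: the flipped-classroom section 36.5% vs the standard-lecture section 76.7%; the standard-lecture section is higher overall.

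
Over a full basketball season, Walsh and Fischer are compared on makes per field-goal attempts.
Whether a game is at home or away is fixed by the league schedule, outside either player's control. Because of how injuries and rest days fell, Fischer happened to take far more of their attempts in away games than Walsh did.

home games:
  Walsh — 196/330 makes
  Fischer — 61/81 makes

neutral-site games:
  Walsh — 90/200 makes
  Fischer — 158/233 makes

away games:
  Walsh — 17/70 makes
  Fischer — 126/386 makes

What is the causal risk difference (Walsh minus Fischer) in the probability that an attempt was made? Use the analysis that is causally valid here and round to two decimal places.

-0.16

The game venue-specific comparison favours Fischer throughout, but the pooled figures favour Walsh. The question is whether to condition on game venue.
Here game venue is a common cause — it drives both which player a case falls under and the outcome. The crude comparison mixes populations; the stratum-specific rates are the causally relevant ones.
Adjusting over the population distribution of game venue: 0.316·(0.594−0.753) + 0.333·(0.450−0.678) + 0.351·(0.243−0.326) = -0.156.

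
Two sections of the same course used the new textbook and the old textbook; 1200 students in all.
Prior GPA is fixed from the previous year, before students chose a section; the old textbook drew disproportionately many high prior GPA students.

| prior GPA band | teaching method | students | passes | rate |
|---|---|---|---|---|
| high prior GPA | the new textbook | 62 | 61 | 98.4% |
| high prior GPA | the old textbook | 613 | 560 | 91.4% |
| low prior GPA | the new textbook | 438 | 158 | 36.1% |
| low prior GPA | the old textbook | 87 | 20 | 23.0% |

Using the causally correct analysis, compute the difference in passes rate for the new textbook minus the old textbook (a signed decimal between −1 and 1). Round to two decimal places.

+0.10

The imbalance in prior GPA band arose from how students were allocated, not from anything the teaching method did; and prior GPA band independently affects the outcome. The pooled gap is confounded — condition on prior GPA band.
Adjusting over the population distribution of prior GPA band: 0.562·(0.984−0.914) + 0.438·(0.361−0.230) = +0.097.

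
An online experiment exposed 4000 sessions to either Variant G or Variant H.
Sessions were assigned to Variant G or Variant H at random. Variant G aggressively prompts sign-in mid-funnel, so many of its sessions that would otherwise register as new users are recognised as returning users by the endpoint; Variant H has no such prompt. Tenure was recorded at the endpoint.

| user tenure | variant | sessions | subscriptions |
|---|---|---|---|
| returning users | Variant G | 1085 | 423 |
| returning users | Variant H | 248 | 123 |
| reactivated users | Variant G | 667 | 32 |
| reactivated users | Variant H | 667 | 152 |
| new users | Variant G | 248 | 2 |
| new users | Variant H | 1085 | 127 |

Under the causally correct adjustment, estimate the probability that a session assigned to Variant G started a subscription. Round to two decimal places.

User tenure lies on the pathway variant → user tenure → outcome, so adjusting for it blocks the indirect effect. For the total causal effect of variant, use the unadjusted pooled rates.
So P(outcome | do(Variant G)) is just the pooled rate for Variant G: 457/2000 = 0.229.

0.23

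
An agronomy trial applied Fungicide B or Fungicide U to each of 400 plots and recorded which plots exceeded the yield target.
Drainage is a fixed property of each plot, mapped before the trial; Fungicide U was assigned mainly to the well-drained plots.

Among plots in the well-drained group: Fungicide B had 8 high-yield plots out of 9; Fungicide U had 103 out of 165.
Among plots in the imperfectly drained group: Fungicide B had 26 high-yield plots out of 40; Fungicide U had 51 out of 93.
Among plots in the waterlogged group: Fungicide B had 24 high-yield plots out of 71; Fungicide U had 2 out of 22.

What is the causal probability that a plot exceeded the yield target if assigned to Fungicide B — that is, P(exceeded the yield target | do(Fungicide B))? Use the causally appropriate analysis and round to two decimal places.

0.68

Here field drainage is a common cause — it drives both which fungicide a case falls under and the outcome. The crude comparison mixes populations; the stratum-specific rates are the causally relevant ones.
Standardising Fungicide B to the population field drainage mix: 0.435·8/9 + 0.333·26/40 + 0.233·24/71 = 0.681.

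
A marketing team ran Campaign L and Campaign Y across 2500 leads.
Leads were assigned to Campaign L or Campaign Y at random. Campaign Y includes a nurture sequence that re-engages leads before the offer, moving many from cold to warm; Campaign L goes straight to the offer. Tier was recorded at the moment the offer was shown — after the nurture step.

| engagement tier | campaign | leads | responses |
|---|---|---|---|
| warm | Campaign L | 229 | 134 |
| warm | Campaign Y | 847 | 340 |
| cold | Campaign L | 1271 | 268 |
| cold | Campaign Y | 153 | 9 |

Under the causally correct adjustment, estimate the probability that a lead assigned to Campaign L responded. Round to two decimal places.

Within every engagement tier level Campaign L has the higher rate, yet pooled Campaign Y does — Simpson's reversal.
Engagement tier lies on the pathway campaign → engagement tier → outcome, so adjusting for it blocks the indirect effect. For the total causal effect of campaign, use the unadjusted pooled rates.
So P(outcome | do(Campaign L)) is just the pooled rate for Campaign L: 402/1500 = 0.268.

0.27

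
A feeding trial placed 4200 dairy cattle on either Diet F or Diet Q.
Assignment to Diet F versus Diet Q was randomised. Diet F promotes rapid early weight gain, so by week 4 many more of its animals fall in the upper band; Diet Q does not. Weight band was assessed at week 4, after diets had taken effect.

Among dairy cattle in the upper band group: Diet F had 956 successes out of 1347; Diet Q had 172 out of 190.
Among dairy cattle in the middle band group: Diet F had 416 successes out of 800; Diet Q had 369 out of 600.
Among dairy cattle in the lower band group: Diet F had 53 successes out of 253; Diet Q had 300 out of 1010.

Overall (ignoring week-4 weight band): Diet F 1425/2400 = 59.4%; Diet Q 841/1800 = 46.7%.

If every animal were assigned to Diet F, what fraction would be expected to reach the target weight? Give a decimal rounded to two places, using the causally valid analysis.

The stratified and pooled comparisons disagree (Diet Q wins within each week-4 weight band; Diet F wins overall), so the answer turns on the causal role of week-4 weight band.
The distribution of week-4 weight band is itself part of what the diet does — it is an intermediate outcome. Holding it fixed would remove that part of the effect; the total effect is the pooled difference.
So P(outcome | do(Diet F)) is just the pooled rate for Diet F: 1425/2400 = 0.594.

0.59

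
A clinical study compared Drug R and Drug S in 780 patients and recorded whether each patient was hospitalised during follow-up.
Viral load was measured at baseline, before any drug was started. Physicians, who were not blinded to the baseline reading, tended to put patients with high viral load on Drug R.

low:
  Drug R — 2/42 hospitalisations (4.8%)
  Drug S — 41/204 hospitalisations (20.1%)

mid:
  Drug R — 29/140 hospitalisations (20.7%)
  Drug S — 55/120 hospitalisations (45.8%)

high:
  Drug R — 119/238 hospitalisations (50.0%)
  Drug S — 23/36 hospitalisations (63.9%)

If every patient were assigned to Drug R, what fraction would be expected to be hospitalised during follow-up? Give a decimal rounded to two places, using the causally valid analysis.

0.26

Nothing the drug does changes viral load; the imbalance is an allocation artefact. With viral load also predicting the outcome, the pooled figure is confounded, and the within-stratum comparison is the causal one.
Standardising Drug R to the population viral load mix: 0.315·2/42 + 0.333·29/140 + 0.351·119/238 = 0.260.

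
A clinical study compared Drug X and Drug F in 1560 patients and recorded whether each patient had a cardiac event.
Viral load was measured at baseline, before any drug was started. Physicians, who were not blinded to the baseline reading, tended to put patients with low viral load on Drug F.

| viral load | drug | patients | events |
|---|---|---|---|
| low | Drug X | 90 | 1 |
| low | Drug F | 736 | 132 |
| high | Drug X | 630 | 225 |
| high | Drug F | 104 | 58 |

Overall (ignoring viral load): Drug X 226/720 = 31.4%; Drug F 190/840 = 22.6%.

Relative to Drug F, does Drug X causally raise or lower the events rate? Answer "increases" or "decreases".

decreases

Viral load is set before the drug has any effect — it is not caused by the drug — and it independently drives the outcome. That makes it a confounder, so the causal comparison is within viral load levels.
Within each level — low: 1.1% vs 17.9%; high: 35.7% vs 55.8% — Drug X is lower every time.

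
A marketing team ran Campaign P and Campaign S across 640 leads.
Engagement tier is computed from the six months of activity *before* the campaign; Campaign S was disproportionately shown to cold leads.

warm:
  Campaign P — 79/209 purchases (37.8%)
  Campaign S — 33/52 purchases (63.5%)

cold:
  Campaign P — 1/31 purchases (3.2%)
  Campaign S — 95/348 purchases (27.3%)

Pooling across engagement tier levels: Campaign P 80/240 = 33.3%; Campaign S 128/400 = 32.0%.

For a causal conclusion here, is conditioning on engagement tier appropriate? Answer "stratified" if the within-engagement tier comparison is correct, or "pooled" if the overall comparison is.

stratified

The engagement tier-specific comparison favours Campaign S throughout, but the pooled figures favour Campaign P. The question is whether to condition on engagement tier.
The imbalance in engagement tier arose from how leads were allocated, not from anything the campaign did; and engagement tier independently affects the outcome. The pooled gap is confounded — condition on engagement tier.
Within each level — warm: 37.8% vs 63.5%; cold: 3.2% vs 27.3% — Campaign S is higher every time.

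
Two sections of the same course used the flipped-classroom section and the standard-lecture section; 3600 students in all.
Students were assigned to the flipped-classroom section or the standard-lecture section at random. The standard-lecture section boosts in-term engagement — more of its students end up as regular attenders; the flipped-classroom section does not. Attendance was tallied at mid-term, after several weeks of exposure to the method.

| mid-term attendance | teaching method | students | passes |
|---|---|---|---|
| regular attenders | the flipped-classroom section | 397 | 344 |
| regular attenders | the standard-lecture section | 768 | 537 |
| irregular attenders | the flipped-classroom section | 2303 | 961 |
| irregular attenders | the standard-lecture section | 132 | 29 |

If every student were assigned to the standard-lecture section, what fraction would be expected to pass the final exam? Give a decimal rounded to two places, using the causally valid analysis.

0.63

Within every mid-term attendance level the flipped-classroom section has the higher rate, yet pooled the standard-lecture section does — Simpson's reversal.
Mid-term attendance is recorded after the teaching method and is itself shifted by it — it sits on the causal path from teaching method to outcome. Conditioning on a mediator would strip out part of the effect we want; the pooled comparison gives the total causal effect.
So P(outcome | do(the standard-lecture section)) is just the pooled rate for the standard-lecture section: 566/900 = 0.629.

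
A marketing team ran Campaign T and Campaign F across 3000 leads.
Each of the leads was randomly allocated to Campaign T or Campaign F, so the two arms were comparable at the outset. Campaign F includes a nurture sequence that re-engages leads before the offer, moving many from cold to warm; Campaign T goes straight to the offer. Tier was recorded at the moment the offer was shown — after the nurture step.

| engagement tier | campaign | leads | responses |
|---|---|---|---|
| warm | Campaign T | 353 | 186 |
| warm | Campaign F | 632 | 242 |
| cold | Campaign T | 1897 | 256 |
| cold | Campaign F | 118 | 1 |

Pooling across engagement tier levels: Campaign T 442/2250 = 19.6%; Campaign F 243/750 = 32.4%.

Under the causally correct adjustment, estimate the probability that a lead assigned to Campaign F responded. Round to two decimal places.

0.32

Engagement tier lies on the pathway campaign → engagement tier → outcome, so adjusting for it blocks the indirect effect. For the total causal effect of campaign, use the unadjusted pooled rates.
So P(outcome | do(Campaign F)) is just the pooled rate for Campaign F: 243/750 = 0.324.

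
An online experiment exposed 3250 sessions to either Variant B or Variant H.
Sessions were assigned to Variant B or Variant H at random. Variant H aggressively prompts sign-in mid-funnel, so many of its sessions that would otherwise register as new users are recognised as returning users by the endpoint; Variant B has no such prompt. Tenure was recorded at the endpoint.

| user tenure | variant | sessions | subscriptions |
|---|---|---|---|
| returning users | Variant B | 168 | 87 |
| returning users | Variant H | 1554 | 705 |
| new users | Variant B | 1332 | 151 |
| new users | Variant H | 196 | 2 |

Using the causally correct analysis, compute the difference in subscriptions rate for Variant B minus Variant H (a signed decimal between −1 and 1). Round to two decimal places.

-0.25

User tenure is recorded after the variant and is itself shifted by it — it sits on the causal path from variant to outcome. Conditioning on a mediator would strip out part of the effect we want; the pooled comparison gives the total causal effect.
The causal difference is the pooled difference: 0.159 − 0.404 = -0.245.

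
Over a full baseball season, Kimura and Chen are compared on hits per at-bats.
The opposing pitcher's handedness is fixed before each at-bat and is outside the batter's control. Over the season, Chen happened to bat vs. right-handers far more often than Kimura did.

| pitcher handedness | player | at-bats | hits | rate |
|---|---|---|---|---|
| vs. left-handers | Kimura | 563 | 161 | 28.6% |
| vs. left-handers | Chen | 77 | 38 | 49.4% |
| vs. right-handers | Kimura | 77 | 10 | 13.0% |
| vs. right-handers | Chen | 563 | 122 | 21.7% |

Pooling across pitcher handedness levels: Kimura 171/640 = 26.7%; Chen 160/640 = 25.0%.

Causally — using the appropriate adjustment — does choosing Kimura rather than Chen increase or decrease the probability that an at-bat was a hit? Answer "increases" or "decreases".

decreases

Here pitcher handedness is a common cause — it drives both which player a case falls under and the outcome. The crude comparison mixes populations; the stratum-specific rates are the causally relevant ones.
Within each level — vs. left-handers: 28.6% vs 49.4%; vs. right-handers: 13.0% vs 21.7% — Chen is higher every time.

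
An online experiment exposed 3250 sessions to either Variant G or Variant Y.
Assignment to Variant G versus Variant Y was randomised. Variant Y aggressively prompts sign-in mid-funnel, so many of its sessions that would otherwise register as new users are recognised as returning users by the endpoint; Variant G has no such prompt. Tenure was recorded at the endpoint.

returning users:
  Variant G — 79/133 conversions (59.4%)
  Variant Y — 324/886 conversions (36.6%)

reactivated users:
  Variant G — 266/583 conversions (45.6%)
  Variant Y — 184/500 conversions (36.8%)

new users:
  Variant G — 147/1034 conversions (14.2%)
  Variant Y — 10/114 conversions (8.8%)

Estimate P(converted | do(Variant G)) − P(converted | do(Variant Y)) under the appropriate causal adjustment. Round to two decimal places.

Within every user tenure level Variant G has the higher rate, yet pooled Variant Y does — Simpson's reversal.
Stratifying would compare variants among sessions the variants themselves sorted into user tenure groups — a form of selection on an intermediate. The unconditioned pooled rates give the total causal effect.
The causal difference is the pooled difference: 0.281 − 0.345 = -0.064.

-0.06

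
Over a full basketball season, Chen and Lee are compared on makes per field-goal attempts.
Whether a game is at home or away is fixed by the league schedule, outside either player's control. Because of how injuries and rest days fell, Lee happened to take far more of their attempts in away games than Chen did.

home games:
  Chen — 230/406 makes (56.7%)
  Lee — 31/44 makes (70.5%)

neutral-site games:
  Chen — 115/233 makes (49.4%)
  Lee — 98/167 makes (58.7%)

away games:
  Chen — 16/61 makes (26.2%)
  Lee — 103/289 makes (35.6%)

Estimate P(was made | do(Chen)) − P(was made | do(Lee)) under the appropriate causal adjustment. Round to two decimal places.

Game venue satisfies the back-door criterion: it is not a descendant of the player, and it blocks the spurious path from player to outcome. Adjusting for it (i.e., using the within-game venue rates) gives the causal effect.
Adjusting over the population distribution of game venue: 0.375·(0.567−0.705) + 0.333·(0.494−0.587) + 0.292·(0.262−0.356) = -0.110.

-0.11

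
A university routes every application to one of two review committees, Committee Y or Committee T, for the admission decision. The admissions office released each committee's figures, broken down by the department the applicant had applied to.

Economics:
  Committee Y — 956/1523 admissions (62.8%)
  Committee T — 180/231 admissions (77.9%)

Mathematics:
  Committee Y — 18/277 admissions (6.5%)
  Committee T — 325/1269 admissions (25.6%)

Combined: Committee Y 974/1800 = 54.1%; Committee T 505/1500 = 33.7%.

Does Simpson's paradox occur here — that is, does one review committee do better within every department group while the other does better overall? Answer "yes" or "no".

yes

Within each department level (Economics 62.8% vs 77.9%; Mathematics 6.5% vs 25.6%), Committee T has the higher rate every time. Pooled: 54.1% vs 33.7% — Committee Y has the higher rate overall. The two comparisons disagree.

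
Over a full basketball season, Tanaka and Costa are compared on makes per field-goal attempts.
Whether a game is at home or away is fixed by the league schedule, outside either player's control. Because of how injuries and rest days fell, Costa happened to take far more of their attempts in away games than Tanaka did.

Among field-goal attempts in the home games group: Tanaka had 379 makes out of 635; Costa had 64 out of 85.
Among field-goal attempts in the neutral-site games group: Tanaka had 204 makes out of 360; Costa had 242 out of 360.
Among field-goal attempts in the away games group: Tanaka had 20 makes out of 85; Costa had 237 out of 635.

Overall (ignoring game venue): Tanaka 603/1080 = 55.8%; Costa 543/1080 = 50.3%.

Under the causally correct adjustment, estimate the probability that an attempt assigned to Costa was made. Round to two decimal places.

0.60

Nothing the player does changes game venue; the imbalance is an allocation artefact. With game venue also predicting the outcome, the pooled figure is confounded, and the within-stratum comparison is the causal one.
Standardising Costa to the population game venue mix: 0.333·64/85 + 0.333·242/360 + 0.333·237/635 = 0.599.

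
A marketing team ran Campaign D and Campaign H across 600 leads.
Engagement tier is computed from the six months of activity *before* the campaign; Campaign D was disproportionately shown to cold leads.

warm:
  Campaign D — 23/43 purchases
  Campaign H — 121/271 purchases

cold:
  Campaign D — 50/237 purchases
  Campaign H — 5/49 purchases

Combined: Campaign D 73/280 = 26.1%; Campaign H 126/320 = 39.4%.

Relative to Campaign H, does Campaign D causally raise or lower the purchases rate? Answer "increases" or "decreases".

Since engagement tier is a pre-existing factor (not a product of the campaign) and it affects the outcome on its own, it is a confounder. The stratified rates, not the pooled rate, identify the causal effect.
Within each level — warm: 53.5% vs 44.6%; cold: 21.1% vs 10.2% — Campaign D is higher every time.

increases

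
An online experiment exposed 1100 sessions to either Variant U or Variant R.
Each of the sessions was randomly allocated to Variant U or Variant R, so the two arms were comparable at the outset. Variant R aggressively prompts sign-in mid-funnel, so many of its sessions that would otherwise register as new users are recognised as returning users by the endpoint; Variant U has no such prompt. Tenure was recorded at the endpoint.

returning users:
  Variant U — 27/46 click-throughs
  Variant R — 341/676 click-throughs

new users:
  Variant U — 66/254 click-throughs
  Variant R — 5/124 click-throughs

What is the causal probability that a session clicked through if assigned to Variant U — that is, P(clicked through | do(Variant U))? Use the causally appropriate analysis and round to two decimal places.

The user tenure-specific comparison favours Variant U throughout, but the pooled figures favour Variant R. The question is whether to condition on user tenure.
Because the variant influences user tenure, user tenure is a post-treatment mediator, not a confounder. Stratifying on it would bias the estimate; the causal effect is the crude pooled difference.
So P(outcome | do(Variant U)) is just the pooled rate for Variant U: 93/300 = 0.310.

0.31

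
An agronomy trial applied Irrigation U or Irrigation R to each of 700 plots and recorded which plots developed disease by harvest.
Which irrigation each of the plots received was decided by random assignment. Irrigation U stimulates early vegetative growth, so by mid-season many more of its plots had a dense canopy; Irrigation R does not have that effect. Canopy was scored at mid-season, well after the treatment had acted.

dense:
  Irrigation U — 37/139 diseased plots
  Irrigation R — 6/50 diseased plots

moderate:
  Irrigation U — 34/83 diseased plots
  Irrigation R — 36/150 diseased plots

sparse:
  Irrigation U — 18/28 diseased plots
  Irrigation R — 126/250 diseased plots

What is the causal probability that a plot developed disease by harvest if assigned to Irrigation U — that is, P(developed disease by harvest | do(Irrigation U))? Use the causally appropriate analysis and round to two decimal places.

0.36

The distribution of mid-season canopy is itself part of what the irrigation does — it is an intermediate outcome. Holding it fixed would remove that part of the effect; the total effect is the pooled difference.
So P(outcome | do(Irrigation U)) is just the pooled rate for Irrigation U: 89/250 = 0.356.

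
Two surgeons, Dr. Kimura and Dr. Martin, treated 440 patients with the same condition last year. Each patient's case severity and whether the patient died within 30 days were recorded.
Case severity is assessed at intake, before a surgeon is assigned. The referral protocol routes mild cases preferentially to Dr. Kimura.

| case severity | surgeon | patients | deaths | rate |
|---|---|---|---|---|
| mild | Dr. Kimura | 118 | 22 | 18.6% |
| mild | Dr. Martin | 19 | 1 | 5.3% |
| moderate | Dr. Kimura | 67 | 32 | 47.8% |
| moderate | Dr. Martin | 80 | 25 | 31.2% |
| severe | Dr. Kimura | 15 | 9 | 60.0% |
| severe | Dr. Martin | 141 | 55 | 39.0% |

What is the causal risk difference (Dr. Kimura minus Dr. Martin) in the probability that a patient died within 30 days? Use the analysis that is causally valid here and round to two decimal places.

Case severity is set before the surgeon has any effect — it is not caused by the surgeon — and it independently drives the outcome. That makes it a confounder, so the causal comparison is within case severity levels.
Adjusting over the population distribution of case severity: 0.311·(0.186−0.053) + 0.334·(0.478−0.312) + 0.355·(0.600−0.390) = +0.171.

+0.17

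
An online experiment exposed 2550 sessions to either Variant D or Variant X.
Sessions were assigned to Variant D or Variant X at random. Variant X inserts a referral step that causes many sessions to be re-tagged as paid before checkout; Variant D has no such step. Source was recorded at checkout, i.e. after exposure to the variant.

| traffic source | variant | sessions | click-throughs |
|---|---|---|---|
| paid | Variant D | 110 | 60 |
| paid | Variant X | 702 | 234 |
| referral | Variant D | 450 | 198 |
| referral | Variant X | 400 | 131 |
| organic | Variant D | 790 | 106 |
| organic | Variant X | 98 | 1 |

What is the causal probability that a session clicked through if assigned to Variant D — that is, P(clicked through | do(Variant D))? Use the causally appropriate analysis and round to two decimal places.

Within every traffic source level Variant D has the higher rate, yet pooled Variant X does — Simpson's reversal.
Traffic source lies on the pathway variant → traffic source → outcome, so adjusting for it blocks the indirect effect. For the total causal effect of variant, use the unadjusted pooled rates.
So P(outcome | do(Variant D)) is just the pooled rate for Variant D: 364/1350 = 0.270.

0.27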